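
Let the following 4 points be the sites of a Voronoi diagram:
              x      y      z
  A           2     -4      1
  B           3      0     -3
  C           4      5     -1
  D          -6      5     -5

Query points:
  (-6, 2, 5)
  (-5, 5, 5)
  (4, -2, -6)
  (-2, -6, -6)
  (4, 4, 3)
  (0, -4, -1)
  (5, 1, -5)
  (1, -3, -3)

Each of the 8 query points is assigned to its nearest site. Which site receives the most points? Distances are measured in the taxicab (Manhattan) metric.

(-6, 2, 5) — d to each: A:18, B:19, C:19, D:13 → nearest is D
(-5, 5, 5) — d to each: A:20, B:21, C:15, D:11 → nearest is D
(4, -2, -6) — d to each: A:11, B:6, C:12, D:18 → nearest is B
(-2, -6, -6) — d to each: A:13, B:14, C:22, D:16 → nearest is A
(4, 4, 3) — d to each: A:12, B:11, C:5, D:19 → nearest is C
(0, -4, -1) — d to each: A:4, B:9, C:13, D:19 → nearest is A
(5, 1, -5) — d to each: A:14, B:5, C:9, D:15 → nearest is B
(1, -3, -3) — d to each: A:6, B:5, C:13, D:17 → nearest is B
Tally — A:2, B:3, C:1, D:2. B captures the most (3).

B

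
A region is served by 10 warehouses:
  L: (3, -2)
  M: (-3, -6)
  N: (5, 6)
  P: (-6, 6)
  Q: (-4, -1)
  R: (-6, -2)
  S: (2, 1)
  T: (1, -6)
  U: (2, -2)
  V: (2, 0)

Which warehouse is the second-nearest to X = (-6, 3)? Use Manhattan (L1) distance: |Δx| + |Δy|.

R

d(X,L) = 9 + 5 = 14
d(X,M) = 3 + 9 = 12
d(X,N) = 11 + 3 = 14
d(X,P) = 0 + 3 = 3
d(X,Q) = 2 + 4 = 6
d(X,R) = 0 + 5 = 5
d(X,S) = 8 + 2 = 10
d(X,T) = 7 + 9 = 16
d(X,U) = 8 + 5 = 13
d(X,V) = 8 + 3 = 11
Sorted ascending: P, R, Q, … — the second-nearest is R.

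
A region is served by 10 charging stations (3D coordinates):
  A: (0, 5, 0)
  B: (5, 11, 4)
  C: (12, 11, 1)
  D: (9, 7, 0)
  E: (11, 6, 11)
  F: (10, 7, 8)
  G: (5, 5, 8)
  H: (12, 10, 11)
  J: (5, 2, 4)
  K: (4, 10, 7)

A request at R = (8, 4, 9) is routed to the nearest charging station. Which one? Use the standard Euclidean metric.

Squared Euclidean distances:
|RA|² = 64 + 1 + 81 = 146
|RB|² = 9 + 49 + 25 = 83
|RC|² = 16 + 49 + 64 = 129
|RD|² = 1 + 9 + 81 = 91
|RE|² = 9 + 4 + 4 = 17
|RF|² = 4 + 9 + 1 = 14
|RG|² = 9 + 1 + 1 = 11
|RH|² = 16 + 36 + 4 = 56
|RJ|² = 9 + 4 + 25 = 38
|RK|² = 16 + 36 + 4 = 56
Minimum is at G.

G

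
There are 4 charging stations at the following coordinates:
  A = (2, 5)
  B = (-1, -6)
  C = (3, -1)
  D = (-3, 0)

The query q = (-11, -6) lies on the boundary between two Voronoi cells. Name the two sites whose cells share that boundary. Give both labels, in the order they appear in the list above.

B and D

Squared distances from q to each site:
|qA|² = (-11−2)² + (-6−5)² = 169 + 121 = 290
|qB|² = (-11−(-1))² + (-6−(-6))² = 100 + 0 = 100
|qC|² = (-11−3)² + (-6−(-1))² = 196 + 25 = 221
|qD|² = (-11−(-3))² + (-6−0)² = 64 + 36 = 100
q is equidistant from B and D (both at squared distance 100), and every other site is strictly farther — so q lies on the B–D Voronoi edge.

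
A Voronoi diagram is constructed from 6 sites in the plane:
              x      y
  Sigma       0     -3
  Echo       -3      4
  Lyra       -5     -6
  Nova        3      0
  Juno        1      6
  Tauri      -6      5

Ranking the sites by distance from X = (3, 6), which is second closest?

Nova

Compare squared distances (the ordering matches that of the actual distances):
d²(X, Sigma) = (3−0)² + (6−(-3))² = 9 + 81 = 90
d²(X, Echo) = (3−(-3))² + (6−4)² = 36 + 4 = 40
d²(X, Lyra) = (3−(-5))² + (6−(-6))² = 64 + 144 = 208
d²(X, Nova) = (3−3)² + (6−0)² = 0 + 36 = 36
d²(X, Juno) = (3−1)² + (6−6)² = 4 + 0 = 4
d²(X, Tauri) = (3−(-6))² + (6−5)² = 81 + 1 = 82
Sorted ascending: Juno, Nova, Echo, … — the second-nearest is Nova.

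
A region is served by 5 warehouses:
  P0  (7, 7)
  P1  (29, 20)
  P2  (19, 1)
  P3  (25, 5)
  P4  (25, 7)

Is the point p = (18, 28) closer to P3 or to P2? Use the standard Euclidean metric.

P3

Compare squared distances:
|pP3|² = (18−25)² + (28−5)² = 49 + 529 = 578
|pP2|² = (18−19)² + (28−1)² = 1 + 729 = 730
578 < 730, so P3 is closer.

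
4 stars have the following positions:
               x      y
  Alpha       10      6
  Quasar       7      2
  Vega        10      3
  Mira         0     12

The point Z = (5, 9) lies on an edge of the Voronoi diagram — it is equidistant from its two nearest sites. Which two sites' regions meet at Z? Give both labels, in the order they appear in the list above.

Squared distances from Z to each site:
d²(Z, Alpha) = (5−10)² + (9−6)² = 25 + 9 = 34
d²(Z, Quasar) = (5−7)² + (9−2)² = 4 + 49 = 53
d²(Z, Vega) = (5−10)² + (9−3)² = 25 + 36 = 61
d²(Z, Mira) = (5−0)² + (9−12)² = 25 + 9 = 34
Z is equidistant from Alpha and Mira (both at squared distance 34), and every other site is strictly farther — so Z lies on the Alpha–Mira Voronoi edge.

Alpha and Mira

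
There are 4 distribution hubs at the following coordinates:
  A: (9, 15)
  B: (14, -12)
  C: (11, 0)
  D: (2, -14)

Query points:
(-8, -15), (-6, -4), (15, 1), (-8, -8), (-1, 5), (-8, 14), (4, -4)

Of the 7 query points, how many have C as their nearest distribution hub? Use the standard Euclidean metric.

3

(-8, -15) — d² to each: A:1189, B:493, C:586, D:101 → nearest is D
(-6, -4) — d² to each: A:586, B:464, C:305, D:164 → nearest is D
(15, 1) — d² to each: A:232, B:170, C:17, D:394 → nearest is C
(-8, -8) — d² to each: A:818, B:500, C:425, D:136 → nearest is D
(-1, 5) — d² to each: A:200, B:514, C:169, D:370 → nearest is C
(-8, 14) — d² to each: A:290, B:1160, C:557, D:884 → nearest is A
(4, -4) — d² to each: A:386, B:164, C:65, D:104 → nearest is C
3 of the 7 points have C as nearest.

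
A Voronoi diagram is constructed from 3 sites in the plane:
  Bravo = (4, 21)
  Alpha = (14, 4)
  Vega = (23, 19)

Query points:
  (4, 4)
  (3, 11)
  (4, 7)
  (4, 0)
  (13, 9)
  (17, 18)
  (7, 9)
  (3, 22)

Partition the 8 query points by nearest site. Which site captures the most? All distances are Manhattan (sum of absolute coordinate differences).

(4, 4) — d to each: Bravo:17, Alpha:10, Vega:34 → nearest is Alpha
(3, 11) — d to each: Bravo:11, Alpha:18, Vega:28 → nearest is Bravo
(4, 7) — d to each: Bravo:14, Alpha:13, Vega:31 → nearest is Alpha
(4, 0) — d to each: Bravo:21, Alpha:14, Vega:38 → nearest is Alpha
(13, 9) — d to each: Bravo:21, Alpha:6, Vega:20 → nearest is Alpha
(17, 18) — d to each: Bravo:16, Alpha:17, Vega:7 → nearest is Vega
(7, 9) — d to each: Bravo:15, Alpha:12, Vega:26 → nearest is Alpha
(3, 22) — d to each: Bravo:2, Alpha:29, Vega:23 → nearest is Bravo
Tally — Bravo:2, Alpha:5, Vega:1. Alpha captures the most (5).

Alpha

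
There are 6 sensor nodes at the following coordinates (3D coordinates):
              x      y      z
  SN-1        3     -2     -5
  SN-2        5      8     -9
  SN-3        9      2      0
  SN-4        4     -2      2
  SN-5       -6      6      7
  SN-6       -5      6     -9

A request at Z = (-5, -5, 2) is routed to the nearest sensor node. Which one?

Since √ is increasing, it suffices to compare squared distances:
d²(Z, SN-1) = (-5−3)² + (-5−(-2))² + (2−(-5))² = 64 + 9 + 49 = 122
d²(Z, SN-2) = (-5−5)² + (-5−8)² + (2−(-9))² = 100 + 169 + 121 = 390
d²(Z, SN-3) = (-5−9)² + (-5−2)² + (2−0)² = 196 + 49 + 4 = 249
d²(Z, SN-4) = (-5−4)² + (-5−(-2))² + (2−2)² = 81 + 9 + 0 = 90
d²(Z, SN-5) = (-5−(-6))² + (-5−6)² + (2−7)² = 1 + 121 + 25 = 147
d²(Z, SN-6) = (-5−(-5))² + (-5−6)² + (2−(-9))² = 0 + 121 + 121 = 242
Minimum is at SN-4.

SN-4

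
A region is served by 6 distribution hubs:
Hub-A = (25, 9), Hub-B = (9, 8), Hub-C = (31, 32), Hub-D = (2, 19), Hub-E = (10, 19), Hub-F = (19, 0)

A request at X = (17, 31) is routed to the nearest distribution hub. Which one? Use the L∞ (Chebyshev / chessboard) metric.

d(X, Hub-A) = max(8, 22) = 22
d(X, Hub-B) = max(8, 23) = 23
d(X, Hub-C) = max(14, 1) = 14
d(X, Hub-D) = max(15, 12) = 15
d(X, Hub-E) = max(7, 12) = 12
d(X, Hub-F) = max(2, 31) = 31
Hub-E is nearest.

Hub-E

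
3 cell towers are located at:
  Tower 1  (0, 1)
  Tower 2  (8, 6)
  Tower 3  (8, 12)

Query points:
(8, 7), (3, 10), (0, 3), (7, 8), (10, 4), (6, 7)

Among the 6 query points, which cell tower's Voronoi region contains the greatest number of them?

(8, 7) — d² to each: Tower 1:100, Tower 2:1, Tower 3:25 → nearest is Tower 2
(3, 10) — d² to each: Tower 1:90, Tower 2:41, Tower 3:29 → nearest is Tower 3
(0, 3) — d² to each: Tower 1:4, Tower 2:73, Tower 3:145 → nearest is Tower 1
(7, 8) — d² to each: Tower 1:98, Tower 2:5, Tower 3:17 → nearest is Tower 2
(10, 4) — d² to each: Tower 1:109, Tower 2:8, Tower 3:68 → nearest is Tower 2
(6, 7) — d² to each: Tower 1:72, Tower 2:5, Tower 3:29 → nearest is Tower 2
Tally — Tower 1:1, Tower 2:4, Tower 3:1. Tower 2 captures the most (4).

Tower 2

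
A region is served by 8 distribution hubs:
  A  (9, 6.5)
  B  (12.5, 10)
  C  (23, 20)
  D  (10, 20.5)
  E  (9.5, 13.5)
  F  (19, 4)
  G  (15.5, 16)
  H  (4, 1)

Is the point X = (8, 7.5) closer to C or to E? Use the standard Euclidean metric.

E

Compare squared distances:
|XC|² = (8−23)² + (7.5−20)² = 225 + 156.25 = 381.25
|XE|² = (8−9.5)² + (7.5−13.5)² = 2.25 + 36 = 38.25
381.25 > 38.25, so E is closer.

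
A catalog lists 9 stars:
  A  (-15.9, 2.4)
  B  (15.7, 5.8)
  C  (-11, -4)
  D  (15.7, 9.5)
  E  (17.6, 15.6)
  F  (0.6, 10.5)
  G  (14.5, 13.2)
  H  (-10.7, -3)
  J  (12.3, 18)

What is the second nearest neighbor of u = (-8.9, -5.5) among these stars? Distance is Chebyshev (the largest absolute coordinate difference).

d(u,A) = max(7, 7.9) = 7.9
d(u,B) = max(24.6, 11.3) = 24.6
d(u,C) = max(2.1, 1.5) = 2.1
d(u,D) = max(24.6, 15) = 24.6
d(u,E) = max(26.5, 21.1) = 26.5
d(u,F) = max(9.5, 16) = 16
d(u,G) = max(23.4, 18.7) = 23.4
d(u,H) = max(1.8, 2.5) = 2.5
d(u,J) = max(21.2, 23.5) = 23.5
Sorted ascending: C, H, A, … — the second-nearest is H.

H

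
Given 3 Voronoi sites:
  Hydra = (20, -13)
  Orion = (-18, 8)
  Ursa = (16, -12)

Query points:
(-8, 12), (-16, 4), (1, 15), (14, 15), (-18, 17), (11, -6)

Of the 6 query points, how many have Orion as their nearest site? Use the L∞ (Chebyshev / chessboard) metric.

(-8, 12) — d to each: Hydra:28, Orion:10, Ursa:24 → nearest is Orion
(-16, 4) — d to each: Hydra:36, Orion:4, Ursa:32 → nearest is Orion
(1, 15) — d to each: Hydra:28, Orion:19, Ursa:27 → nearest is Orion
(14, 15) — d to each: Hydra:28, Orion:32, Ursa:27 → nearest is Ursa
(-18, 17) — d to each: Hydra:38, Orion:9, Ursa:34 → nearest is Orion
(11, -6) — d to each: Hydra:9, Orion:29, Ursa:6 → nearest is Ursa
4 of the 6 points have Orion as nearest.

4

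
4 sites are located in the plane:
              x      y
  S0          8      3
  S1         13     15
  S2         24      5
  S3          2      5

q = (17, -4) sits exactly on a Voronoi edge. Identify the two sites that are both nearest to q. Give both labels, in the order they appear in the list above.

Squared distances from q to each site:
|qS0|² = (17−8)² + (-4−3)² = 81 + 49 = 130
|qS1|² = (17−13)² + (-4−15)² = 16 + 361 = 377
|qS2|² = (17−24)² + (-4−5)² = 49 + 81 = 130
|qS3|² = (17−2)² + (-4−5)² = 225 + 81 = 306
q is equidistant from S0 and S2 (both at squared distance 130), and every other site is strictly farther — so q lies on the S0–S2 Voronoi edge.

S0 and S2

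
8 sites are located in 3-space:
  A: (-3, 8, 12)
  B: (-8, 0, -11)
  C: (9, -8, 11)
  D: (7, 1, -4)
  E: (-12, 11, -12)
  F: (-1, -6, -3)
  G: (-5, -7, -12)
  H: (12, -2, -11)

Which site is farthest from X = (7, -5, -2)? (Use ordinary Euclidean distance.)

Squared Euclidean distances:
|XA|² = (7−(-3))² + (-5−8)² + (-2−12)² = 100 + 169 + 196 = 465
|XB|² = (7−(-8))² + (-5−0)² + (-2−(-11))² = 225 + 25 + 81 = 331
|XC|² = (7−9)² + (-5−(-8))² + (-2−11)² = 4 + 9 + 169 = 182
|XD|² = (7−7)² + (-5−1)² + (-2−(-4))² = 0 + 36 + 4 = 40
|XE|² = (7−(-12))² + (-5−11)² + (-2−(-12))² = 361 + 256 + 100 = 717
|XF|² = (7−(-1))² + (-5−(-6))² + (-2−(-3))² = 64 + 1 + 1 = 66
|XG|² = (7−(-5))² + (-5−(-7))² + (-2−(-12))² = 144 + 4 + 100 = 248
|XH|² = (7−12)² + (-5−(-2))² + (-2−(-11))² = 25 + 9 + 81 = 115
The largest is to E.

E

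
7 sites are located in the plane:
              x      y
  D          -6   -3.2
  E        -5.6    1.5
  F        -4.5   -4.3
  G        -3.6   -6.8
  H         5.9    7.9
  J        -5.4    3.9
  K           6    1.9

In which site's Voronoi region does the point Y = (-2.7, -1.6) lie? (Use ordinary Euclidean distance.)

Since √ is increasing, it suffices to compare squared distances:
|YD|² = 10.89 + 2.56 = 13.45
|YE|² = 8.41 + 9.61 = 18.02
|YF|² = 3.24 + 7.29 = 10.53
|YG|² = 0.81 + 27.04 = 27.85
|YH|² = 73.96 + 90.25 = 164.21
|YJ|² = 7.29 + 30.25 = 37.54
|YK|² = 75.69 + 12.25 = 87.94
F is nearest.

F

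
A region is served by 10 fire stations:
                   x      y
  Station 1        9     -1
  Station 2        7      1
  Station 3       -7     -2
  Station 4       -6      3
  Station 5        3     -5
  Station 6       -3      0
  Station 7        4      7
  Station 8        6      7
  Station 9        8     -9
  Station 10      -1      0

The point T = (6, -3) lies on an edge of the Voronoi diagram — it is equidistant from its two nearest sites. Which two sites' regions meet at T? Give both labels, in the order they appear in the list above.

Squared distances from T to each site:
d²(T, Station 1) = 9 + 4 = 13
d²(T, Station 2) = 1 + 16 = 17
d²(T, Station 3) = 169 + 1 = 170
d²(T, Station 4) = 144 + 36 = 180
d²(T, Station 5) = 9 + 4 = 13
d²(T, Station 6) = 81 + 9 = 90
d²(T, Station 7) = 4 + 100 = 104
d²(T, Station 8) = 0 + 100 = 100
d²(T, Station 9) = 4 + 36 = 40
d²(T, Station 10) = 49 + 9 = 58
T is equidistant from Station 1 and Station 5 (both at squared distance 13), and every other site is strictly farther — so T lies on the Station 1–Station 5 Voronoi edge.

Station 1 and Station 5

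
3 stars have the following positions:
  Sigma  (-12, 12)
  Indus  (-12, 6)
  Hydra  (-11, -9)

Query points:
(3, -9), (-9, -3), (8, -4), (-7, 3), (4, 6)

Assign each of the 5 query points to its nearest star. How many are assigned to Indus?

2

(3, -9) — d² to each: Sigma:666, Indus:450, Hydra:196 → nearest is Hydra
(-9, -3) — d² to each: Sigma:234, Indus:90, Hydra:40 → nearest is Hydra
(8, -4) — d² to each: Sigma:656, Indus:500, Hydra:386 → nearest is Hydra
(-7, 3) — d² to each: Sigma:106, Indus:34, Hydra:160 → nearest is Indus
(4, 6) — d² to each: Sigma:292, Indus:256, Hydra:450 → nearest is Indus
2 of the 5 points have Indus as nearest.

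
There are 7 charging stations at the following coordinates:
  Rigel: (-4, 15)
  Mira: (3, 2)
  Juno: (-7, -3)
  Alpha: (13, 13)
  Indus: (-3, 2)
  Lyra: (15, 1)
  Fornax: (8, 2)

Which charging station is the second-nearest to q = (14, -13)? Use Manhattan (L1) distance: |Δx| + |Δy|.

d(q, Rigel) = 18 + 28 = 46
d(q, Mira) = 11 + 15 = 26
d(q, Juno) = 21 + 10 = 31
d(q, Alpha) = 1 + 26 = 27
d(q, Indus) = 17 + 15 = 32
d(q, Lyra) = 1 + 14 = 15
d(q, Fornax) = 6 + 15 = 21
Sorted ascending: Lyra, Fornax, Mira, … — the second-nearest is Fornax.

Fornax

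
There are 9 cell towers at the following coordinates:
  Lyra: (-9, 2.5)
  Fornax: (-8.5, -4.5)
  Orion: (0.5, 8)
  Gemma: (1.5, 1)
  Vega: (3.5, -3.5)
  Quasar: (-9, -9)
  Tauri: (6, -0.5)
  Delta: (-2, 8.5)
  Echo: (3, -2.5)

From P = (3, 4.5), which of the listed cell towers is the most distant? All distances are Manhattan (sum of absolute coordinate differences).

d(P, Lyra) = 12 + 2 = 14
d(P, Fornax) = 11.5 + 9 = 20.5
d(P, Orion) = 2.5 + 3.5 = 6
d(P, Gemma) = 1.5 + 3.5 = 5
d(P, Vega) = 0.5 + 8 = 8.5
d(P, Quasar) = 12 + 13.5 = 25.5
d(P, Tauri) = 3 + 5 = 8
d(P, Delta) = 5 + 4 = 9
d(P, Echo) = 0 + 7 = 7
The largest is to Quasar.

Quasar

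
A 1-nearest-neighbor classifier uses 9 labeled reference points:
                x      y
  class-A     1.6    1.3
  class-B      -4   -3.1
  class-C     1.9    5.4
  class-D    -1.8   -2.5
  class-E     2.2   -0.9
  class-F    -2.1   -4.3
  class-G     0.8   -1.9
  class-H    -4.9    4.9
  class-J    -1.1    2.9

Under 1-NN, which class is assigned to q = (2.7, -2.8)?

Compare squared distances (the ordering matches that of the actual distances):
d²(q, class-A) = (2.7−1.6)² + (-2.8−1.3)² = 1.21 + 16.81 = 18.02
d²(q, class-B) = (2.7−(-4))² + (-2.8−(-3.1))² = 44.89 + 0.09 = 44.98
d²(q, class-C) = (2.7−1.9)² + (-2.8−5.4)² = 0.64 + 67.24 = 67.88
d²(q, class-D) = (2.7−(-1.8))² + (-2.8−(-2.5))² = 20.25 + 0.09 = 20.34
d²(q, class-E) = (2.7−2.2)² + (-2.8−(-0.9))² = 0.25 + 3.61 = 3.86
d²(q, class-F) = (2.7−(-2.1))² + (-2.8−(-4.3))² = 23.04 + 2.25 = 25.29
d²(q, class-G) = (2.7−0.8)² + (-2.8−(-1.9))² = 3.61 + 0.81 = 4.42
d²(q, class-H) = (2.7−(-4.9))² + (-2.8−4.9)² = 57.76 + 59.29 = 117.05
d²(q, class-J) = (2.7−(-1.1))² + (-2.8−2.9)² = 14.44 + 32.49 = 46.93
The smallest is to class-E, so q lies in the Voronoi region of class-E.

class-E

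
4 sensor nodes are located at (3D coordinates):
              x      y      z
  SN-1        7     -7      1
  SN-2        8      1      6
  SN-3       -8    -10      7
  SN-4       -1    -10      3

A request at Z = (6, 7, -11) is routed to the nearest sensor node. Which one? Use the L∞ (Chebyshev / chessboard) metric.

SN-1

d(Z, SN-1) = max(1, 14, 12) = 14
d(Z, SN-2) = max(2, 6, 17) = 17
d(Z, SN-3) = max(14, 17, 18) = 18
d(Z, SN-4) = max(7, 17, 14) = 17
SN-1 is nearest.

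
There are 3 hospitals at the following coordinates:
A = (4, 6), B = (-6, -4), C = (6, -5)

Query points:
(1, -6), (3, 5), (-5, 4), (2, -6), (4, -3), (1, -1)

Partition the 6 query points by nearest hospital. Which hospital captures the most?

C

(1, -6) — d² to each: A:153, B:53, C:26 → nearest is C
(3, 5) — d² to each: A:2, B:162, C:109 → nearest is A
(-5, 4) — d² to each: A:85, B:65, C:202 → nearest is B
(2, -6) — d² to each: A:148, B:68, C:17 → nearest is C
(4, -3) — d² to each: A:81, B:101, C:8 → nearest is C
(1, -1) — d² to each: A:58, B:58, C:41 → nearest is C
Tally — A:1, B:1, C:4. C captures the most (4).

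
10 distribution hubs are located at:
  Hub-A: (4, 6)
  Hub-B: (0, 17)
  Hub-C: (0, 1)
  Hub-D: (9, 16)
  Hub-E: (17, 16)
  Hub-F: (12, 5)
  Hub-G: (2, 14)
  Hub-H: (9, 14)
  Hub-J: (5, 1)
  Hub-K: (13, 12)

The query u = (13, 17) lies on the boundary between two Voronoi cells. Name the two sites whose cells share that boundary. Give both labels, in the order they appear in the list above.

Squared distances from u to each site:
d²(u, Hub-A) = 81 + 121 = 202
d²(u, Hub-B) = 169 + 0 = 169
d²(u, Hub-C) = 169 + 256 = 425
d²(u, Hub-D) = 16 + 1 = 17
d²(u, Hub-E) = 16 + 1 = 17
d²(u, Hub-F) = 1 + 144 = 145
d²(u, Hub-G) = 121 + 9 = 130
d²(u, Hub-H) = 16 + 9 = 25
d²(u, Hub-J) = 64 + 256 = 320
d²(u, Hub-K) = 0 + 25 = 25
u is equidistant from Hub-D and Hub-E (both at squared distance 17), and every other site is strictly farther — so u lies on the Hub-D–Hub-E Voronoi edge.

Hub-D and Hub-E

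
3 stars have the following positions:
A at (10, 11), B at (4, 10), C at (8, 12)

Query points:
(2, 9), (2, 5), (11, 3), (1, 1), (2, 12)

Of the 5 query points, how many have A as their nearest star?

1

(2, 9) — d² to each: A:68, B:5, C:45 → nearest is B
(2, 5) — d² to each: A:100, B:29, C:85 → nearest is B
(11, 3) — d² to each: A:65, B:98, C:90 → nearest is A
(1, 1) — d² to each: A:181, B:90, C:170 → nearest is B
(2, 12) — d² to each: A:65, B:8, C:36 → nearest is B
1 of the 5 points has A as nearest.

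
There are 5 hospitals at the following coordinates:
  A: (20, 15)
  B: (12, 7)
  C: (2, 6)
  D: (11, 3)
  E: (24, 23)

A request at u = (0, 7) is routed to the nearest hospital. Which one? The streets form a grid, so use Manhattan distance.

d(u,A) = 20 + 8 = 28
d(u,B) = 12 + 0 = 12
d(u,C) = 2 + 1 = 3
d(u,D) = 11 + 4 = 15
d(u,E) = 24 + 16 = 40
Minimum is at C.

C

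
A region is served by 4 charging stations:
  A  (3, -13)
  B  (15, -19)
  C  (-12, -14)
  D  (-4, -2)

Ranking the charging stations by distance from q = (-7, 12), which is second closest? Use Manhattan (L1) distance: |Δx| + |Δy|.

d(q,A) = |-7−3| + |12−(-13)| = 10 + 25 = 35
d(q,B) = |-7−15| + |12−(-19)| = 22 + 31 = 53
d(q,C) = |-7−(-12)| + |12−(-14)| = 5 + 26 = 31
d(q,D) = |-7−(-4)| + |12−(-2)| = 3 + 14 = 17
Sorted ascending: D, C, A, … — the second-nearest is C.

C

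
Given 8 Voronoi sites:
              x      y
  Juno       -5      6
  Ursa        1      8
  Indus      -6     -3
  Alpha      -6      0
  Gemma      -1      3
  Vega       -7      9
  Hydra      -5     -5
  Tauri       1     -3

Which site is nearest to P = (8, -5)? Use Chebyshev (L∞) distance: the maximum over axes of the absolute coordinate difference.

d(P, Juno) = max(13, 11) = 13
d(P, Ursa) = max(7, 13) = 13
d(P, Indus) = max(14, 2) = 14
d(P, Alpha) = max(14, 5) = 14
d(P, Gemma) = max(9, 8) = 9
d(P, Vega) = max(15, 14) = 15
d(P, Hydra) = max(13, 0) = 13
d(P, Tauri) = max(7, 2) = 7
Minimum is at Tauri.

Tauri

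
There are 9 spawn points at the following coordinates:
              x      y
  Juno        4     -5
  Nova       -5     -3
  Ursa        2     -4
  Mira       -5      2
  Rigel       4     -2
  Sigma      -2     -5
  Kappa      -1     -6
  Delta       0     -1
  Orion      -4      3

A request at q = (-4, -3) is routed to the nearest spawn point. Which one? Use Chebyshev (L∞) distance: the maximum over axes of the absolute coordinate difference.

d(q, Juno) = max(8, 2) = 8
d(q, Nova) = max(1, 0) = 1
d(q, Ursa) = max(6, 1) = 6
d(q, Mira) = max(1, 5) = 5
d(q, Rigel) = max(8, 1) = 8
d(q, Sigma) = max(2, 2) = 2
d(q, Kappa) = max(3, 3) = 3
d(q, Delta) = max(4, 2) = 4
d(q, Orion) = max(0, 6) = 6
Minimum is at Nova.

Nova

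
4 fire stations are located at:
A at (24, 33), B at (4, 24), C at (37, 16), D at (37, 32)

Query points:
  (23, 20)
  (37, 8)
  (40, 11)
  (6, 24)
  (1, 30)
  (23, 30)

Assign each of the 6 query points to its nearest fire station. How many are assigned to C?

2

(23, 20) — d² to each: A:170, B:377, C:212, D:340 → nearest is A
(37, 8) — d² to each: A:794, B:1345, C:64, D:576 → nearest is C
(40, 11) — d² to each: A:740, B:1465, C:34, D:450 → nearest is C
(6, 24) — d² to each: A:405, B:4, C:1025, D:1025 → nearest is B
(1, 30) — d² to each: A:538, B:45, C:1492, D:1300 → nearest is B
(23, 30) — d² to each: A:10, B:397, C:392, D:200 → nearest is A
2 of the 6 points have C as nearest.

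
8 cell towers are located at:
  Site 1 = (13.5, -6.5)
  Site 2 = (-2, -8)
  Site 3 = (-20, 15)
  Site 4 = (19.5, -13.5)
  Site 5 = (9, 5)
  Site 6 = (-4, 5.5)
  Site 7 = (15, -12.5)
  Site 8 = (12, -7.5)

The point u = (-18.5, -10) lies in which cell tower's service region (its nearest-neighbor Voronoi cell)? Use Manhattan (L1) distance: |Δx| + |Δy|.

d(u, Site 1) = |-18.5−13.5| + |-10−(-6.5)| = 32 + 3.5 = 35.5
d(u, Site 2) = |-18.5−(-2)| + |-10−(-8)| = 16.5 + 2 = 18.5
d(u, Site 3) = |-18.5−(-20)| + |-10−15| = 1.5 + 25 = 26.5
d(u, Site 4) = |-18.5−19.5| + |-10−(-13.5)| = 38 + 3.5 = 41.5
d(u, Site 5) = |-18.5−9| + |-10−5| = 27.5 + 15 = 42.5
d(u, Site 6) = |-18.5−(-4)| + |-10−5.5| = 14.5 + 15.5 = 30
d(u, Site 7) = |-18.5−15| + |-10−(-12.5)| = 33.5 + 2.5 = 36
d(u, Site 8) = |-18.5−12| + |-10−(-7.5)| = 30.5 + 2.5 = 33
Site 2 is nearest.

Site 2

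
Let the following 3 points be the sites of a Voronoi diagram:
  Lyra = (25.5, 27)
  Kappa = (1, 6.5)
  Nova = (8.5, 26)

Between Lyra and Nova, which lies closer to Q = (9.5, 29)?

Compare squared distances:
d²(Q, Lyra) = (9.5−25.5)² + (29−27)² = 256 + 4 = 260
d²(Q, Nova) = (9.5−8.5)² + (29−26)² = 1 + 9 = 10
260 > 10, so Nova is closer.

Nova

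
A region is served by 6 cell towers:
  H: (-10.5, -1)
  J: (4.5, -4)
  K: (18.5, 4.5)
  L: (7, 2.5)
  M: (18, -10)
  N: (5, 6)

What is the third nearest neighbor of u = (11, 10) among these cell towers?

Since √ is increasing, it suffices to compare squared distances:
|uH|² = (11−(-10.5))² + (10−(-1))² = 462.25 + 121 = 583.25
|uJ|² = (11−4.5)² + (10−(-4))² = 42.25 + 196 = 238.25
|uK|² = (11−18.5)² + (10−4.5)² = 56.25 + 30.25 = 86.5
|uL|² = (11−7)² + (10−2.5)² = 16 + 56.25 = 72.25
|uM|² = (11−18)² + (10−(-10))² = 49 + 400 = 449
|uN|² = (11−5)² + (10−6)² = 36 + 16 = 52
Sorted ascending: N, L, K, J, … — the third-nearest is K.

K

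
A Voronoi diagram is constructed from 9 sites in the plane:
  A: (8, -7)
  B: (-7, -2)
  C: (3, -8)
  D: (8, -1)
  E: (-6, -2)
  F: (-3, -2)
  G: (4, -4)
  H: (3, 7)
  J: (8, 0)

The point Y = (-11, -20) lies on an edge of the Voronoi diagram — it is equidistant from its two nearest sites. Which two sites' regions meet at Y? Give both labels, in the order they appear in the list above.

B and C

Squared distances from Y to each site:
|YA|² = (-11−8)² + (-20−(-7))² = 361 + 169 = 530
|YB|² = (-11−(-7))² + (-20−(-2))² = 16 + 324 = 340
|YC|² = (-11−3)² + (-20−(-8))² = 196 + 144 = 340
|YD|² = (-11−8)² + (-20−(-1))² = 361 + 361 = 722
|YE|² = (-11−(-6))² + (-20−(-2))² = 25 + 324 = 349
|YF|² = (-11−(-3))² + (-20−(-2))² = 64 + 324 = 388
|YG|² = (-11−4)² + (-20−(-4))² = 225 + 256 = 481
|YH|² = (-11−3)² + (-20−7)² = 196 + 729 = 925
|YJ|² = (-11−8)² + (-20−0)² = 361 + 400 = 761
Y is equidistant from B and C (both at squared distance 340), and every other site is strictly farther — so Y lies on the B–C Voronoi edge.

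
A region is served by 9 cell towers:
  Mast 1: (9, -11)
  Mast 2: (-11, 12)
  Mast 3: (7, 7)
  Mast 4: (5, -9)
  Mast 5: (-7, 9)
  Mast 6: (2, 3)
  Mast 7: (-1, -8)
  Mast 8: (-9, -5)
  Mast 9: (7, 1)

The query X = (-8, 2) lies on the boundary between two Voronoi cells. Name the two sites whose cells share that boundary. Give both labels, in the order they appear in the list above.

Squared distances from X to each site:
d²(X, Mast 1) = (-8−9)² + (2−(-11))² = 289 + 169 = 458
d²(X, Mast 2) = (-8−(-11))² + (2−12)² = 9 + 100 = 109
d²(X, Mast 3) = (-8−7)² + (2−7)² = 225 + 25 = 250
d²(X, Mast 4) = (-8−5)² + (2−(-9))² = 169 + 121 = 290
d²(X, Mast 5) = (-8−(-7))² + (2−9)² = 1 + 49 = 50
d²(X, Mast 6) = (-8−2)² + (2−3)² = 100 + 1 = 101
d²(X, Mast 7) = (-8−(-1))² + (2−(-8))² = 49 + 100 = 149
d²(X, Mast 8) = (-8−(-9))² + (2−(-5))² = 1 + 49 = 50
d²(X, Mast 9) = (-8−7)² + (2−1)² = 225 + 1 = 226
X is equidistant from Mast 5 and Mast 8 (both at squared distance 50), and every other site is strictly farther — so X lies on the Mast 5–Mast 8 Voronoi edge.

Mast 5 and Mast 8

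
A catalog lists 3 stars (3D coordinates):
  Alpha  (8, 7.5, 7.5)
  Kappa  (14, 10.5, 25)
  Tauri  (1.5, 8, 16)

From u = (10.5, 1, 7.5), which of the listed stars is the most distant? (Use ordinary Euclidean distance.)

Compare squared distances (the ordering matches that of the actual distances):
d²(u, Alpha) = (10.5−8)² + (1−7.5)² + (7.5−7.5)² = 6.25 + 42.25 + 0 = 48.5
d²(u, Kappa) = (10.5−14)² + (1−10.5)² + (7.5−25)² = 12.25 + 90.25 + 306.25 = 408.75
d²(u, Tauri) = (10.5−1.5)² + (1−8)² + (7.5−16)² = 81 + 49 + 72.25 = 202.25
The largest is to Kappa.

Kappa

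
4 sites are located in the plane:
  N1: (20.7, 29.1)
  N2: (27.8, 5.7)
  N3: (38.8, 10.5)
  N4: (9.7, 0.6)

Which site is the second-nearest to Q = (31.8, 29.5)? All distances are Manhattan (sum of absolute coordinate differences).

d(Q,N1) = 11.1 + 0.4 = 11.5
d(Q,N2) = 4 + 23.8 = 27.8
d(Q,N3) = 7 + 19 = 26
d(Q,N4) = 22.1 + 28.9 = 51
Sorted ascending: N1, N3, N2, … — the second-nearest is N3.

N3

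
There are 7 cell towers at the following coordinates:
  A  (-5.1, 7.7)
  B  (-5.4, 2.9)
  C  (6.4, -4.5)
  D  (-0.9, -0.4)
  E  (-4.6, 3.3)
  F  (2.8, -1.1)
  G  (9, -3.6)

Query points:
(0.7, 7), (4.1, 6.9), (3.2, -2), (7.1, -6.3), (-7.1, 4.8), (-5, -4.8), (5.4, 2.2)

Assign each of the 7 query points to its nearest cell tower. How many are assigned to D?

(0.7, 7) — d² to each: A:34.13, B:54.02, C:164.74, D:57.32, E:41.78, F:70.02, G:181.25 → nearest is A
(4.1, 6.9) — d² to each: A:85.28, B:106.25, C:135.25, D:78.29, E:88.65, F:65.69, G:134.26 → nearest is F
(3.2, -2) — d² to each: A:162.98, B:97.97, C:16.49, D:19.37, E:88.93, F:0.97, G:36.2 → nearest is F
(7.1, -6.3) — d² to each: A:344.84, B:240.89, C:3.73, D:98.81, E:229.05, F:45.53, G:10.9 → nearest is C
(-7.1, 4.8) — d² to each: A:12.41, B:6.5, C:268.74, D:65.48, E:8.5, F:132.82, G:329.77 → nearest is B
(-5, -4.8) — d² to each: A:156.26, B:59.45, C:130.05, D:36.17, E:65.77, F:74.53, G:197.44 → nearest is D
(5.4, 2.2) — d² to each: A:140.5, B:117.13, C:45.89, D:46.45, E:101.21, F:17.65, G:46.6 → nearest is F
1 of the 7 points has D as nearest.

1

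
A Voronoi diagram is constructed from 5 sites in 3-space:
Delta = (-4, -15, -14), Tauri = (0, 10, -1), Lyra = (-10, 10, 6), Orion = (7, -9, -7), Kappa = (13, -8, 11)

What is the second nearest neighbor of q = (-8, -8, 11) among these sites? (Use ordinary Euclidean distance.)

Kappa

Compare squared distances (the ordering matches that of the actual distances):
d²(q, Delta) = (-8−(-4))² + (-8−(-15))² + (11−(-14))² = 16 + 49 + 625 = 690
d²(q, Tauri) = (-8−0)² + (-8−10)² + (11−(-1))² = 64 + 324 + 144 = 532
d²(q, Lyra) = (-8−(-10))² + (-8−10)² + (11−6)² = 4 + 324 + 25 = 353
d²(q, Orion) = (-8−7)² + (-8−(-9))² + (11−(-7))² = 225 + 1 + 324 = 550
d²(q, Kappa) = (-8−13)² + (-8−(-8))² + (11−11)² = 441 + 0 + 0 = 441
Sorted ascending: Lyra, Kappa, Tauri, … — the second-nearest is Kappa.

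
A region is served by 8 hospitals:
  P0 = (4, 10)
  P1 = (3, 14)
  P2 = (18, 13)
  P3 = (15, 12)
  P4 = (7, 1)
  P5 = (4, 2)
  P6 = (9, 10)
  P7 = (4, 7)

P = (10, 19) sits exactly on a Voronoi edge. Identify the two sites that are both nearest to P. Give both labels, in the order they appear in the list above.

P1 and P3

Squared distances from P to each site:
|PP0|² = 36 + 81 = 117
|PP1|² = 49 + 25 = 74
|PP2|² = 64 + 36 = 100
|PP3|² = 25 + 49 = 74
|PP4|² = 9 + 324 = 333
|PP5|² = 36 + 289 = 325
|PP6|² = 1 + 81 = 82
|PP7|² = 36 + 144 = 180
P is equidistant from P1 and P3 (both at squared distance 74), and every other site is strictly farther — so P lies on the P1–P3 Voronoi edge.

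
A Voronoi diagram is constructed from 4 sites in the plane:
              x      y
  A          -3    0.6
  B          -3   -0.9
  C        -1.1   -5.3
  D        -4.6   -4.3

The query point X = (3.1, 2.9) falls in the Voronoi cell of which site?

Since √ is increasing, it suffices to compare squared distances:
|XA|² = (3.1−(-3))² + (2.9−0.6)² = 37.21 + 5.29 = 42.5
|XB|² = (3.1−(-3))² + (2.9−(-0.9))² = 37.21 + 14.44 = 51.65
|XC|² = (3.1−(-1.1))² + (2.9−(-5.3))² = 17.64 + 67.24 = 84.88
|XD|² = (3.1−(-4.6))² + (2.9−(-4.3))² = 59.29 + 51.84 = 111.13
The smallest is to A, so X lies in the Voronoi region of A.

A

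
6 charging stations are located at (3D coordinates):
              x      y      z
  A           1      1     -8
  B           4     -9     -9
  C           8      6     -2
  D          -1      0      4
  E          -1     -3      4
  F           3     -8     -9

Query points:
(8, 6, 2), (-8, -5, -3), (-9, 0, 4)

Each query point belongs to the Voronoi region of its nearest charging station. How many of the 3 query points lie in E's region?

(8, 6, 2) — d² to each: A:174, B:362, C:16, D:121, E:166, F:342 → nearest is C
(-8, -5, -3) — d² to each: A:142, B:196, C:378, D:123, E:102, F:166 → nearest is E
(-9, 0, 4) — d² to each: A:245, B:419, C:361, D:64, E:73, F:377 → nearest is D
1 of the 3 points has E as nearest.

1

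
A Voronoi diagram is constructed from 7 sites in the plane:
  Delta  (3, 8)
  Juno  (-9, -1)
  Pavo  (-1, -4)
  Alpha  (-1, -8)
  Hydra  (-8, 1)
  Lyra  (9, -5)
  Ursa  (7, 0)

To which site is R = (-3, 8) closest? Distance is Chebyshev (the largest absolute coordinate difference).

Delta

d(R, Delta) = max(6, 0) = 6
d(R, Juno) = max(6, 9) = 9
d(R, Pavo) = max(2, 12) = 12
d(R, Alpha) = max(2, 16) = 16
d(R, Hydra) = max(5, 7) = 7
d(R, Lyra) = max(12, 13) = 13
d(R, Ursa) = max(10, 8) = 10
Minimum is at Delta.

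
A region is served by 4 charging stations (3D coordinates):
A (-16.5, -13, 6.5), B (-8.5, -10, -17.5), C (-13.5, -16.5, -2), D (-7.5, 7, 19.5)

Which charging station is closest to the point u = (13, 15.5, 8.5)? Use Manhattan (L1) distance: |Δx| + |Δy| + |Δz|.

D

d(u,A) = |13−(-16.5)| + |15.5−(-13)| + |8.5−6.5| = 29.5 + 28.5 + 2 = 60
d(u,B) = |13−(-8.5)| + |15.5−(-10)| + |8.5−(-17.5)| = 21.5 + 25.5 + 26 = 73
d(u,C) = |13−(-13.5)| + |15.5−(-16.5)| + |8.5−(-2)| = 26.5 + 32 + 10.5 = 69
d(u,D) = |13−(-7.5)| + |15.5−7| + |8.5−19.5| = 20.5 + 8.5 + 11 = 40
D is nearest.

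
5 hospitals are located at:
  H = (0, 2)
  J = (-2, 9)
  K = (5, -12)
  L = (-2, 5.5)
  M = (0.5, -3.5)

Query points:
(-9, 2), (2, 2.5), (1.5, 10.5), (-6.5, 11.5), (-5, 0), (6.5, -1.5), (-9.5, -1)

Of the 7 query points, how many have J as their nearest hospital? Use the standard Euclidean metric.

(-9, 2) — d² to each: H:81, J:98, K:392, L:61.25, M:120.5 → nearest is L
(2, 2.5) — d² to each: H:4.25, J:58.25, K:219.25, L:25, M:38.25 → nearest is H
(1.5, 10.5) — d² to each: H:74.5, J:14.5, K:518.5, L:37.25, M:197 → nearest is J
(-6.5, 11.5) — d² to each: H:132.5, J:26.5, K:684.5, L:56.25, M:274 → nearest is J
(-5, 0) — d² to each: H:29, J:90, K:244, L:39.25, M:42.5 → nearest is H
(6.5, -1.5) — d² to each: H:54.5, J:182.5, K:112.5, L:121.25, M:40 → nearest is M
(-9.5, -1) — d² to each: H:99.25, J:156.25, K:331.25, L:98.5, M:106.25 → nearest is L
2 of the 7 points have J as nearest.

2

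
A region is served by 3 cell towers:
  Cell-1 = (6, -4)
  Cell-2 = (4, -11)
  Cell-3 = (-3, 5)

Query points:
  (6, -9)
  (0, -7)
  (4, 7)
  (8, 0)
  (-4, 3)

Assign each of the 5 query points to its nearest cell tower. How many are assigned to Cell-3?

2

(6, -9) — d² to each: Cell-1:25, Cell-2:8, Cell-3:277 → nearest is Cell-2
(0, -7) — d² to each: Cell-1:45, Cell-2:32, Cell-3:153 → nearest is Cell-2
(4, 7) — d² to each: Cell-1:125, Cell-2:324, Cell-3:53 → nearest is Cell-3
(8, 0) — d² to each: Cell-1:20, Cell-2:137, Cell-3:146 → nearest is Cell-1
(-4, 3) — d² to each: Cell-1:149, Cell-2:260, Cell-3:5 → nearest is Cell-3
2 of the 5 points have Cell-3 as nearest.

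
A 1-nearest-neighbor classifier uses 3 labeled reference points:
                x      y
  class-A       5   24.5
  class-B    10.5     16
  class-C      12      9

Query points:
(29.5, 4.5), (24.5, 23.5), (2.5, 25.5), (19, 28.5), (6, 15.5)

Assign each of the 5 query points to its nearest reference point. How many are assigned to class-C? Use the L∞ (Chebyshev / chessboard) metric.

1

(29.5, 4.5) — d to each: class-A:24.5, class-B:19, class-C:17.5 → nearest is class-C
(24.5, 23.5) — d to each: class-A:19.5, class-B:14, class-C:14.5 → nearest is class-B
(2.5, 25.5) — d to each: class-A:2.5, class-B:9.5, class-C:16.5 → nearest is class-A
(19, 28.5) — d to each: class-A:14, class-B:12.5, class-C:19.5 → nearest is class-B
(6, 15.5) — d to each: class-A:9, class-B:4.5, class-C:6.5 → nearest is class-B
1 of the 5 points has class-C as nearest.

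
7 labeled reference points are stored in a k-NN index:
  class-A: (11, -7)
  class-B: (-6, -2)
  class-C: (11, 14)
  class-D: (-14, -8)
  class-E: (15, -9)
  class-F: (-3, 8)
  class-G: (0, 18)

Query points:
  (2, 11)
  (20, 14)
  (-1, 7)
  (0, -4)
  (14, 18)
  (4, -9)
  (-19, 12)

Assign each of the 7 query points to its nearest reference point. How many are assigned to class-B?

1

(2, 11) — d² to each: class-A:405, class-B:233, class-C:90, class-D:617, class-E:569, class-F:34, class-G:53 → nearest is class-F
(20, 14) — d² to each: class-A:522, class-B:932, class-C:81, class-D:1640, class-E:554, class-F:565, class-G:416 → nearest is class-C
(-1, 7) — d² to each: class-A:340, class-B:106, class-C:193, class-D:394, class-E:512, class-F:5, class-G:122 → nearest is class-F
(0, -4) — d² to each: class-A:130, class-B:40, class-C:445, class-D:212, class-E:250, class-F:153, class-G:484 → nearest is class-B
(14, 18) — d² to each: class-A:634, class-B:800, class-C:25, class-D:1460, class-E:730, class-F:389, class-G:196 → nearest is class-C
(4, -9) — d² to each: class-A:53, class-B:149, class-C:578, class-D:325, class-E:121, class-F:338, class-G:745 → nearest is class-A
(-19, 12) — d² to each: class-A:1261, class-B:365, class-C:904, class-D:425, class-E:1597, class-F:272, class-G:397 → nearest is class-F
1 of the 7 points has class-B as nearest.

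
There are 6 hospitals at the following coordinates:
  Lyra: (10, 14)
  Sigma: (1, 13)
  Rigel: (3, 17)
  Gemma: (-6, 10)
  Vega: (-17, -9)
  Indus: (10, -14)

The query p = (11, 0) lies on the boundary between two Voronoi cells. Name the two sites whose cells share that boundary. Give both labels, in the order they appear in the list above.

Lyra and Indus

Squared distances from p to each site:
d²(p, Lyra) = (11−10)² + (0−14)² = 1 + 196 = 197
d²(p, Sigma) = (11−1)² + (0−13)² = 100 + 169 = 269
d²(p, Rigel) = (11−3)² + (0−17)² = 64 + 289 = 353
d²(p, Gemma) = (11−(-6))² + (0−10)² = 289 + 100 = 389
d²(p, Vega) = (11−(-17))² + (0−(-9))² = 784 + 81 = 865
d²(p, Indus) = (11−10)² + (0−(-14))² = 1 + 196 = 197
p is equidistant from Lyra and Indus (both at squared distance 197), and every other site is strictly farther — so p lies on the Lyra–Indus Voronoi edge.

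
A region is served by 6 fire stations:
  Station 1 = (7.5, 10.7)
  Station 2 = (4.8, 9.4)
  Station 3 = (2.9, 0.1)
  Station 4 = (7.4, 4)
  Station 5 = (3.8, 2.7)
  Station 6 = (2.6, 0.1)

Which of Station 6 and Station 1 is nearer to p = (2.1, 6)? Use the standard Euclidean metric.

Station 6

Compare squared distances:
d²(p, Station 6) = (2.1−2.6)² + (6−0.1)² = 0.25 + 34.81 = 35.06
d²(p, Station 1) = (2.1−7.5)² + (6−10.7)² = 29.16 + 22.09 = 51.25
35.06 < 51.25, so Station 6 is closer.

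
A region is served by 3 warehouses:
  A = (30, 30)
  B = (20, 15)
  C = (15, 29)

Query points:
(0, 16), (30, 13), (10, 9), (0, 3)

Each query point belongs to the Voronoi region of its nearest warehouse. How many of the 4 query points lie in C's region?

(0, 16) — d² to each: A:1096, B:401, C:394 → nearest is C
(30, 13) — d² to each: A:289, B:104, C:481 → nearest is B
(10, 9) — d² to each: A:841, B:136, C:425 → nearest is B
(0, 3) — d² to each: A:1629, B:544, C:901 → nearest is B
1 of the 4 points has C as nearest.

1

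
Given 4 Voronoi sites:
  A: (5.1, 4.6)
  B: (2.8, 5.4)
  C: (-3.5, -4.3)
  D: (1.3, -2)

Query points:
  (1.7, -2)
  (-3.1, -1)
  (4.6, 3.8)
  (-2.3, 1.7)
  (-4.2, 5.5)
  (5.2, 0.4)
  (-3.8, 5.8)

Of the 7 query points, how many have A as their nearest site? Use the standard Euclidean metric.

(1.7, -2) — d² to each: A:55.12, B:55.97, C:32.33, D:0.16 → nearest is D
(-3.1, -1) — d² to each: A:98.6, B:75.77, C:11.05, D:20.36 → nearest is C
(4.6, 3.8) — d² to each: A:0.89, B:5.8, C:131.22, D:44.53 → nearest is A
(-2.3, 1.7) — d² to each: A:63.17, B:39.7, C:37.44, D:26.65 → nearest is D
(-4.2, 5.5) — d² to each: A:87.3, B:49.01, C:96.53, D:86.5 → nearest is B
(5.2, 0.4) — d² to each: A:17.65, B:30.76, C:97.78, D:20.97 → nearest is A
(-3.8, 5.8) — d² to each: A:80.65, B:43.72, C:102.1, D:86.85 → nearest is B
2 of the 7 points have A as nearest.

2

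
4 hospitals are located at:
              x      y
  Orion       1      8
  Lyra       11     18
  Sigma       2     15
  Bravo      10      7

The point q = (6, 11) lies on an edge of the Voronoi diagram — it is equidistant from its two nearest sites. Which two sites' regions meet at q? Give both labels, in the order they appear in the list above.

Sigma and Bravo

Squared distances from q to each site:
d²(q, Orion) = (6−1)² + (11−8)² = 25 + 9 = 34
d²(q, Lyra) = (6−11)² + (11−18)² = 25 + 49 = 74
d²(q, Sigma) = (6−2)² + (11−15)² = 16 + 16 = 32
d²(q, Bravo) = (6−10)² + (11−7)² = 16 + 16 = 32
q is equidistant from Sigma and Bravo (both at squared distance 32), and every other site is strictly farther — so q lies on the Sigma–Bravo Voronoi edge.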